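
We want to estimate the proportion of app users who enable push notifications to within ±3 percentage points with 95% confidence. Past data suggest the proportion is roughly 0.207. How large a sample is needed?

n = 701

For a proportion with margin E = 0.03 at 95% confidence, z = 1.960.
n = p̂(1−p̂)(z/E)² = 0.207 × 0.793 × (1.960/0.03)² = 700.67
Round up: n = 701.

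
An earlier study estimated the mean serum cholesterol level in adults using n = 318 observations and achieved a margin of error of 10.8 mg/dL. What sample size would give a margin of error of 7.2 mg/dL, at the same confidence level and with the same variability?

716

Margin of error scales as 1/√n, so n₂ = n₁·(E₁/E₂)².
n₂ = 318 × (10.8/7.2)² = 318 × 2.25 = 715.50
Round up: n₂ = 716.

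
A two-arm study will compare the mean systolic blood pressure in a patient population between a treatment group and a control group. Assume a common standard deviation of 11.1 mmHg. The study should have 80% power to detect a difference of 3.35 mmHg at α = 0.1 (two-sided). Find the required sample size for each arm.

136 per group

For two equal groups, n per group = 2·((z_{α/2} + z_β)·σ/δ)².
z_{α/2} = 1.645; z_β = 0.842 (power 80%).
n = 2 × (2.487 × 11.1 / 3.35)² = 2 × 67.91 = 135.82
Round up: n = 136 per group.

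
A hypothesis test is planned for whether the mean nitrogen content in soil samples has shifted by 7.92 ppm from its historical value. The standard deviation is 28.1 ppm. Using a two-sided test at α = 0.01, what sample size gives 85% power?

For a one-sample z-test, n = ((z_{α/2} + z_β)·σ/δ)².
z_{α/2} = 2.576 (two-sided α = 0.01); z_β = 1.036 (power 85% → β = 0.15).
n = (3.612 × 28.1 / 7.92)² = 164.23
Round up: n = 165.

n = 165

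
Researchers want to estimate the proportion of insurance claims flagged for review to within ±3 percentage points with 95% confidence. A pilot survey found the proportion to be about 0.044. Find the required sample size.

For a proportion with margin E = 0.03 at 95% confidence, z = 1.960.
n = p̂(1−p̂)(z/E)² = 0.044 × 0.956 × (1.960/0.03)² = 179.55
Round up: n = 180.

180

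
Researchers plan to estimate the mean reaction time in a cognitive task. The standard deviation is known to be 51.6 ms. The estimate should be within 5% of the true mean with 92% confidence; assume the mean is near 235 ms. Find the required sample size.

n = 60

For a mean, the margin of error is E = z·σ/√n, so n = (zσ/E)².
At 92% confidence, z = 1.751.
E = 5% of 235 = 11.75 ms.
n = (1.751 × 51.6 / 11.75)² = 59.13
Round up: n = 60.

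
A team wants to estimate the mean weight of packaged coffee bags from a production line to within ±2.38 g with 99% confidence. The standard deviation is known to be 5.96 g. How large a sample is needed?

For a mean, the margin of error is E = z·σ/√n, so n = (zσ/E)².
At 99% confidence, z = 2.576.
n = (2.576 × 5.96 / 2.38)² = 41.61
Round up: n = 42.

42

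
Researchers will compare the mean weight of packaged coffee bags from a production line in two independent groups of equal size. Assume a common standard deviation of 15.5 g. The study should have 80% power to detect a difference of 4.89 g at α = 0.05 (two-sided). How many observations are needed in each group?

For two equal groups, n per group = 2·((z_{α/2} + z_β)·σ/δ)².
z_{α/2} = 1.960; z_β = 0.842 (power 80%).
n = 2 × (2.802 × 15.5 / 4.89)² = 2 × 78.88 = 157.76
Round up: n = 158 per group.

158 per group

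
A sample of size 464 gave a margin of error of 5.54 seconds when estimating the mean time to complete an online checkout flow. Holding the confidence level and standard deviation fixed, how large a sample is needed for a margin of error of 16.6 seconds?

Margin of error scales as 1/√n, so n₂ = n₁·(E₁/E₂)².
n₂ = 464 × (5.54/16.6)² = 464 × 0.1114 = 51.69
Round up: n₂ = 52.

52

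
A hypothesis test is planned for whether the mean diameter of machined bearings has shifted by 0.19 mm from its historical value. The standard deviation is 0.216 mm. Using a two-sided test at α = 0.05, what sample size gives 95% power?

For a one-sample z-test, n = ((z_{α/2} + z_β)·σ/δ)².
z_{α/2} = 1.960 (two-sided α = 0.05); z_β = 1.645 (power 95% → β = 0.05).
n = (3.605 × 0.216 / 0.19)² = 16.80
Round up: n = 17.

n = 17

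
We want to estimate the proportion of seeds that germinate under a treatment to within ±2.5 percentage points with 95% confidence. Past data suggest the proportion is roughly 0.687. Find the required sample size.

For a proportion with margin E = 0.025 at 95% confidence, z = 1.960.
n = p̂(1−p̂)(z/E)² = 0.687 × 0.313 × (1.960/0.025)² = 1321.70
Round up: n = 1322.

1322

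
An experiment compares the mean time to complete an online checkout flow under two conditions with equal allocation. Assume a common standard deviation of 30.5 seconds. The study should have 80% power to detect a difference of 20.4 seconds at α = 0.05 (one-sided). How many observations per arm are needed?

28 per group

For two equal groups, n per group = 2·((z_α + z_β)·σ/δ)².
z_α = 1.645; z_β = 0.842 (power 80%).
n = 2 × (2.487 × 30.5 / 20.4)² = 2 × 13.83 = 27.66
Round up: n = 28 per group.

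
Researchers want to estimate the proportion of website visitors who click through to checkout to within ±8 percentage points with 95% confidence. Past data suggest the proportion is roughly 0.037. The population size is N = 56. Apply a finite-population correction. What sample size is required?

16

For a proportion with margin E = 0.08 at 95% confidence, z = 1.960.
n = p̂(1−p̂)(z/E)² = 0.037 × 0.963 × (1.960/0.08)² = 21.39 — call this n₀.
Finite-population correction with N = 56: n = n₀ / (1 + (n₀−1)/N) = 21.39 / 1.364 = 15.68
Round up: n = 16.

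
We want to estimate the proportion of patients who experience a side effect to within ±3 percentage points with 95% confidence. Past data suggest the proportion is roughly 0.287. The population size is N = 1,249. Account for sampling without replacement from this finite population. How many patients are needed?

515

For a proportion with margin E = 0.03 at 95% confidence, z = 1.960.
n = p̂(1−p̂)(z/E)² = 0.287 × 0.713 × (1.960/0.03)² = 873.46 — call this n₀.
Finite-population correction with N = 1,249: n = n₀ / (1 + (n₀−1)/N) = 873.46 / 1.699 = 514.10
Round up: n = 515.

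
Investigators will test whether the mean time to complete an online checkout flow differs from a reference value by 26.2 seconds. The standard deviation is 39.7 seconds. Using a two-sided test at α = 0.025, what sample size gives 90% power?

n = 29

For a one-sample z-test, n = ((z_{α/2} + z_β)·σ/δ)².
z_{α/2} = 2.241 (two-sided α = 0.025); z_β = 1.282 (power 90% → β = 0.1).
n = (3.523 × 39.7 / 26.2)² = 28.50
Round up: n = 29.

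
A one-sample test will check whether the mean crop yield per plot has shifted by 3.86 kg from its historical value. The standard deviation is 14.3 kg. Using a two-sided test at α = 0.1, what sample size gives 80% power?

For a one-sample z-test, n = ((z_{α/2} + z_β)·σ/δ)².
z_{α/2} = 1.645 (two-sided α = 0.1); z_β = 0.842 (power 80% → β = 0.2).
n = (2.487 × 14.3 / 3.86)² = 84.89
Round up: n = 85.

85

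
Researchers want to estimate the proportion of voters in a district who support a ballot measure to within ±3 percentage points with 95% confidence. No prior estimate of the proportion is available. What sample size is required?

1068

For a proportion with margin E = 0.03 at 95% confidence, z = 1.960.
With no prior estimate, use p = 0.5, which maximizes p(1−p) at 0.25.
n = 0.25 × (z/E)² = 0.25 × (1.960/0.03)² = 1067.11
Round up: n = 1068.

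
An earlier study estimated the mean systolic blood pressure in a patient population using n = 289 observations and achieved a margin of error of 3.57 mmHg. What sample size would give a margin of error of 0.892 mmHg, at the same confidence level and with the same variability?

Margin of error scales as 1/√n, so n₂ = n₁·(E₁/E₂)².
n₂ = 289 × (3.57/0.892)² = 289 × 16.02 = 4629.78
Round up: n₂ = 4630.

4630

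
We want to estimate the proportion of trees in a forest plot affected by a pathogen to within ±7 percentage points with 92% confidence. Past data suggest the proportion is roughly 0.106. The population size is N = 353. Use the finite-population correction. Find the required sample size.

n = 51

For a proportion with margin E = 0.07 at 92% confidence, z = 1.751.
n = p̂(1−p̂)(z/E)² = 0.106 × 0.894 × (1.751/0.07)² = 59.30 — call this n₀.
Finite-population correction with N = 353: n = n₀ / (1 + (n₀−1)/N) = 59.30 / 1.165 = 50.90
Round up: n = 51.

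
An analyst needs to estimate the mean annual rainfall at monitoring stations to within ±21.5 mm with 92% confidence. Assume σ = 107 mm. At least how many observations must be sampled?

76

For a mean, the margin of error is E = z·σ/√n, so n = (zσ/E)².
At 92% confidence, z = 1.751.
n = (1.751 × 107 / 21.5)² = 75.94
Round up: n = 76.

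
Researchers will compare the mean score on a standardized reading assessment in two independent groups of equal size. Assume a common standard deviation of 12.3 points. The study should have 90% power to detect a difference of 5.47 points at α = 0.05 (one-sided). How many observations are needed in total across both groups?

174 total

For two equal groups, n per group = 2·((z_α + z_β)·σ/δ)².
z_α = 1.645; z_β = 1.282 (power 90%).
n = 2 × (2.927 × 12.3 / 5.47)² = 2 × 43.32 = 86.64
Round up: n = 87 per group.
Total across both groups: 2 × 87 = 174.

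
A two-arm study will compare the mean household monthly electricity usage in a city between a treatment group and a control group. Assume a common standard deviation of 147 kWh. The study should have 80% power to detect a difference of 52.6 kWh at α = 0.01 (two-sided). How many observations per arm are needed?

For two equal groups, n per group = 2·((z_{α/2} + z_β)·σ/δ)².
z_{α/2} = 2.576; z_β = 0.842 (power 80%).
n = 2 × (3.418 × 147 / 52.6)² = 2 × 91.24 = 182.48
Round up: n = 183 per group.

183 per group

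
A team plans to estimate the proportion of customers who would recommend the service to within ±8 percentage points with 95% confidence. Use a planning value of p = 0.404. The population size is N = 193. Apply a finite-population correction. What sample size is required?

For a proportion with margin E = 0.08 at 95% confidence, z = 1.960.
n = p̂(1−p̂)(z/E)² = 0.404 × 0.596 × (1.960/0.08)² = 144.53 — call this n₀.
Finite-population correction with N = 193: n = n₀ / (1 + (n₀−1)/N) = 144.53 / 1.744 = 82.87
Round up: n = 83.

83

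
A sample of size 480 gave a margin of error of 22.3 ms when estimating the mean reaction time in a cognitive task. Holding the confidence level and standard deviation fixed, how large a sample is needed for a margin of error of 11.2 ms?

1903

Margin of error scales as 1/√n, so n₂ = n₁·(E₁/E₂)².
n₂ = 480 × (22.3/11.2)² = 480 × 3.964 = 1902.72
Round up: n₂ = 1903.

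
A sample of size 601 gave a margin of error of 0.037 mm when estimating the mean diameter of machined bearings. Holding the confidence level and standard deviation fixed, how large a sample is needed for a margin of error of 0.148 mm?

Margin of error scales as 1/√n, so n₂ = n₁·(E₁/E₂)².
n₂ = 601 × (0.037/0.148)² = 601 × 0.0625 = 37.56
Round up: n₂ = 38.

38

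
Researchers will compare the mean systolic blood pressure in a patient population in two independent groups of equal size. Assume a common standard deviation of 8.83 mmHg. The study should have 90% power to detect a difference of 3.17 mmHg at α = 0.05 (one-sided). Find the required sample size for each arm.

For two equal groups, n per group = 2·((z_α + z_β)·σ/δ)².
z_α = 1.645; z_β = 1.282 (power 90%).
n = 2 × (2.927 × 8.83 / 3.17)² = 2 × 66.47 = 132.94
Round up: n = 133 per group.

133 per group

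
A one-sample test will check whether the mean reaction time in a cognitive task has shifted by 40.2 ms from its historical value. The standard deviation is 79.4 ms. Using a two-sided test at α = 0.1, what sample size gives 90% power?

For a one-sample z-test, n = ((z_{α/2} + z_β)·σ/δ)².
z_{α/2} = 1.645 (two-sided α = 0.1); z_β = 1.282 (power 90% → β = 0.1).
n = (2.927 × 79.4 / 40.2)² = 33.42
Round up: n = 34.

n = 34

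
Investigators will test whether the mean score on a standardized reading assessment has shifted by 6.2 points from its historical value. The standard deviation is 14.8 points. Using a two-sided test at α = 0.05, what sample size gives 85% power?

52

For a one-sample z-test, n = ((z_{α/2} + z_β)·σ/δ)².
z_{α/2} = 1.960 (two-sided α = 0.05); z_β = 1.036 (power 85% → β = 0.15).
n = (2.996 × 14.8 / 6.2)² = 51.15
Round up: n = 52.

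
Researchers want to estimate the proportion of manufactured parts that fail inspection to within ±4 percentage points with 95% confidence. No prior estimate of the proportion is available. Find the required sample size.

601

For a proportion with margin E = 0.04 at 95% confidence, z = 1.960.
With no prior estimate, use p = 0.5, which maximizes p(1−p) at 0.25.
n = 0.25 × (z/E)² = 0.25 × (1.960/0.04)² = 600.25
Round up: n = 601.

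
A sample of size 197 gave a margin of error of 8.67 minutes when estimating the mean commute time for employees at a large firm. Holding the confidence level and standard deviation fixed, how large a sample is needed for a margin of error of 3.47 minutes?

1230

Margin of error scales as 1/√n, so n₂ = n₁·(E₁/E₂)².
n₂ = 197 × (8.67/3.47)² = 197 × 6.243 = 1229.87
Round up: n₂ = 1230.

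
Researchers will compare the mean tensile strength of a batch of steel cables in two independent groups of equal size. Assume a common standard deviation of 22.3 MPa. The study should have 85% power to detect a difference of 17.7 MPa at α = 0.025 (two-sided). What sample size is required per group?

For two equal groups, n per group = 2·((z_{α/2} + z_β)·σ/δ)².
z_{α/2} = 2.241; z_β = 1.036 (power 85%).
n = 2 × (3.277 × 22.3 / 17.7)² = 2 × 17.05 = 34.10
Round up: n = 35 per group.

35 per group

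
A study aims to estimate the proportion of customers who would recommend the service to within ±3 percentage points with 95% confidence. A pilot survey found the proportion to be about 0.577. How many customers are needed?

For a proportion with margin E = 0.03 at 95% confidence, z = 1.960.
n = p̂(1−p̂)(z/E)² = 0.577 × 0.423 × (1.960/0.03)² = 1041.80
Round up: n = 1042.

1042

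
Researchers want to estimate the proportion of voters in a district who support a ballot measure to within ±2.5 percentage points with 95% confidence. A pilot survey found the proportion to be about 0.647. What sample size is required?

For a proportion with margin E = 0.025 at 95% confidence, z = 1.960.
n = p̂(1−p̂)(z/E)² = 0.647 × 0.353 × (1.960/0.025)² = 1403.82
Round up: n = 1404.

n = 1404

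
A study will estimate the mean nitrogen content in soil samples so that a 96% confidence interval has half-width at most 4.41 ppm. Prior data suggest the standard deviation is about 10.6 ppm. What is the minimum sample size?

25

For a mean, the margin of error is E = z·σ/√n, so n = (zσ/E)².
At 96% confidence, z = 2.054.
n = (2.054 × 10.6 / 4.41)² = 24.37
Round up: n = 25.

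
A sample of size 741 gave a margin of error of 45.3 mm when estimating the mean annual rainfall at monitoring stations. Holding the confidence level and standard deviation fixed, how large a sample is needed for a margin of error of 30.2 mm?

1668

Margin of error scales as 1/√n, so n₂ = n₁·(E₁/E₂)².
n₂ = 741 × (45.3/30.2)² = 741 × 2.25 = 1667.25
Round up: n₂ = 1668.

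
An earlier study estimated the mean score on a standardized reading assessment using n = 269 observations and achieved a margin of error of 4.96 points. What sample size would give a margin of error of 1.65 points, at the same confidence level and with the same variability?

n = 2431

Margin of error scales as 1/√n, so n₂ = n₁·(E₁/E₂)².
n₂ = 269 × (4.96/1.65)² = 269 × 9.036 = 2430.68
Round up: n₂ = 2431.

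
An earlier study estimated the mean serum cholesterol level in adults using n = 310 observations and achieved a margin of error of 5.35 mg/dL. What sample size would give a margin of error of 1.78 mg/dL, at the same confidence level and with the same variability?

2801

Margin of error scales as 1/√n, so n₂ = n₁·(E₁/E₂)².
n₂ = 310 × (5.35/1.78)² = 310 × 9.034 = 2800.54
Round up: n₂ = 2801.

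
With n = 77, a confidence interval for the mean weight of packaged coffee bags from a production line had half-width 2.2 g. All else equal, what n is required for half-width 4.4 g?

n = 20

Margin of error scales as 1/√n, so n₂ = n₁·(E₁/E₂)².
n₂ = 77 × (2.2/4.4)² = 77 × 0.25 = 19.25
Round up: n₂ = 20.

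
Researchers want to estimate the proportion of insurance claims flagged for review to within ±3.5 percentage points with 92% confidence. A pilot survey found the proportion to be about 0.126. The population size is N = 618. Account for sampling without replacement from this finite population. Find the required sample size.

For a proportion with margin E = 0.035 at 92% confidence, z = 1.751.
n = p̂(1−p̂)(z/E)² = 0.126 × 0.874 × (1.751/0.035)² = 275.62 — call this n₀.
Finite-population correction with N = 618: n = n₀ / (1 + (n₀−1)/N) = 275.62 / 1.444 = 190.87
Round up: n = 191.

191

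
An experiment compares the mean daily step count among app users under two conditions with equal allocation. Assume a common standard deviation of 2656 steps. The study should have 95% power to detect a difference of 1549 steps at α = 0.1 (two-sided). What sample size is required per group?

64 per group

For two equal groups, n per group = 2·((z_{α/2} + z_β)·σ/δ)².
z_{α/2} = 1.645; z_β = 1.645 (power 95%).
n = 2 × (3.290 × 2656 / 1549)² = 2 × 31.82 = 63.64
Round up: n = 64 per group.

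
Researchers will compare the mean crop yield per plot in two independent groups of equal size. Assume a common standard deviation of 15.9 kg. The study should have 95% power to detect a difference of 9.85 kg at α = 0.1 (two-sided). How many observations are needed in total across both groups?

114 total

For two equal groups, n per group = 2·((z_{α/2} + z_β)·σ/δ)².
z_{α/2} = 1.645; z_β = 1.645 (power 95%).
n = 2 × (3.290 × 15.9 / 9.85)² = 2 × 28.20 = 56.40
Round up: n = 57 per group.
Total across both groups: 2 × 57 = 114.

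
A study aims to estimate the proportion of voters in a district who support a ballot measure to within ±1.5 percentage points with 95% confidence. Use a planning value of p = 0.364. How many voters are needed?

3953

For a proportion with margin E = 0.015 at 95% confidence, z = 1.960.
n = p̂(1−p̂)(z/E)² = 0.364 × 0.636 × (1.960/0.015)² = 3952.65
Round up: n = 3953.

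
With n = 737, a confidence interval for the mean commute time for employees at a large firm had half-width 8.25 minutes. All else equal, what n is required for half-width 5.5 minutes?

Margin of error scales as 1/√n, so n₂ = n₁·(E₁/E₂)².
n₂ = 737 × (8.25/5.5)² = 737 × 2.25 = 1658.25
Round up: n₂ = 1659.

1659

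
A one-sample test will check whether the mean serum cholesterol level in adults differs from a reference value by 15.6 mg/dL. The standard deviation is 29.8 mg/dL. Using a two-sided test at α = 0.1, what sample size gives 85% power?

27

For a one-sample z-test, n = ((z_{α/2} + z_β)·σ/δ)².
z_{α/2} = 1.645 (two-sided α = 0.1); z_β = 1.036 (power 85% → β = 0.15).
n = (2.681 × 29.8 / 15.6)² = 26.23
Round up: n = 27.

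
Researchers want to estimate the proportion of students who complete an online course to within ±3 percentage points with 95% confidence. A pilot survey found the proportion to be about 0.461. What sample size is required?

1061

For a proportion with margin E = 0.03 at 95% confidence, z = 1.960.
n = p̂(1−p̂)(z/E)² = 0.461 × 0.539 × (1.960/0.03)² = 1060.62
Round up: n = 1061.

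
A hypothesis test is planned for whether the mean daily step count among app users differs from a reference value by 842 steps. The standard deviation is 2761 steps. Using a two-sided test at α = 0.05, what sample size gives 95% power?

140

For a one-sample z-test, n = ((z_{α/2} + z_β)·σ/δ)².
z_{α/2} = 1.960 (two-sided α = 0.05); z_β = 1.645 (power 95% → β = 0.05).
n = (3.605 × 2761 / 842)² = 139.74
Round up: n = 140.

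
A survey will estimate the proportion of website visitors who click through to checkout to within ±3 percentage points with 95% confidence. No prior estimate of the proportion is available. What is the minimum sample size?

For a proportion with margin E = 0.03 at 95% confidence, z = 1.960.
With no prior estimate, use p = 0.5, which maximizes p(1−p) at 0.25.
n = 0.25 × (z/E)² = 0.25 × (1.960/0.03)² = 1067.11
Round up: n = 1068.

1068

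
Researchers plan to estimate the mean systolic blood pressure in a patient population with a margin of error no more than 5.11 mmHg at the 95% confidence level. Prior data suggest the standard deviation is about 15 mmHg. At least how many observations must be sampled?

For a mean, the margin of error is E = z·σ/√n, so n = (zσ/E)².
At 95% confidence, z = 1.960.
n = (1.960 × 15 / 5.11)² = 33.10
Round up: n = 34.

n = 34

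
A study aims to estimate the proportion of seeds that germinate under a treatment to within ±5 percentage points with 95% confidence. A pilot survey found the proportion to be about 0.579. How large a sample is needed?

375

For a proportion with margin E = 0.05 at 95% confidence, z = 1.960.
n = p̂(1−p̂)(z/E)² = 0.579 × 0.421 × (1.960/0.05)² = 374.57
Round up: n = 375.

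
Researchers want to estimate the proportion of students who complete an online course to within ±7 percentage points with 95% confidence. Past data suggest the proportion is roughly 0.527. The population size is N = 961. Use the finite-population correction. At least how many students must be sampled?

For a proportion with margin E = 0.07 at 95% confidence, z = 1.960.
n = p̂(1−p̂)(z/E)² = 0.527 × 0.473 × (1.960/0.07)² = 195.43 — call this n₀.
Finite-population correction with N = 961: n = n₀ / (1 + (n₀−1)/N) = 195.43 / 1.202 = 162.59
Round up: n = 163.

n = 163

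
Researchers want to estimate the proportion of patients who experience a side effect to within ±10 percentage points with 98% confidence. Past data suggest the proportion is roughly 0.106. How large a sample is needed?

For a proportion with margin E = 0.1 at 98% confidence, z = 2.326.
n = p̂(1−p̂)(z/E)² = 0.106 × 0.894 × (2.326/0.1)² = 51.27
Round up: n = 52.

52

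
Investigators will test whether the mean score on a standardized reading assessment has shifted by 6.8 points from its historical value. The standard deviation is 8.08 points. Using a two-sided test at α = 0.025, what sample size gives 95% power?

22

For a one-sample z-test, n = ((z_{α/2} + z_β)·σ/δ)².
z_{α/2} = 2.241 (two-sided α = 0.025); z_β = 1.645 (power 95% → β = 0.05).
n = (3.886 × 8.08 / 6.8)² = 21.32
Round up: n = 22.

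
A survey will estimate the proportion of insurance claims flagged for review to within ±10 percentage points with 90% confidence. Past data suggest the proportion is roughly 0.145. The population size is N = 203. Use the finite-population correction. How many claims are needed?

n = 29

For a proportion with margin E = 0.1 at 90% confidence, z = 1.645.
n = p̂(1−p̂)(z/E)² = 0.145 × 0.855 × (1.645/0.1)² = 33.55 — call this n₀.
Finite-population correction with N = 203: n = n₀ / (1 + (n₀−1)/N) = 33.55 / 1.16 = 28.92
Round up: n = 29.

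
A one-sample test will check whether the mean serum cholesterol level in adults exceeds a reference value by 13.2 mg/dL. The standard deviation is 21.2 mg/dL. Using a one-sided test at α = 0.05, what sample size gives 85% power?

For a one-sample z-test, n = ((z_α + z_β)·σ/δ)².
z_α = 1.645 (one-sided α = 0.05); z_β = 1.036 (power 85% → β = 0.15).
n = (2.681 × 21.2 / 13.2)² = 18.54
Round up: n = 19.

19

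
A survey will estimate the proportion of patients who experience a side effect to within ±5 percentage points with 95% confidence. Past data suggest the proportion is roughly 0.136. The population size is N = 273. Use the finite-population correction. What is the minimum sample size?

For a proportion with margin E = 0.05 at 95% confidence, z = 1.960.
n = p̂(1−p̂)(z/E)² = 0.136 × 0.864 × (1.960/0.05)² = 180.56 — call this n₀.
Finite-population correction with N = 273: n = n₀ / (1 + (n₀−1)/N) = 180.56 / 1.658 = 108.90
Round up: n = 109.

n = 109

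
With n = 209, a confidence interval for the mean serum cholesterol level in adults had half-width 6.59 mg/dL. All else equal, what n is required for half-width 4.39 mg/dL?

Margin of error scales as 1/√n, so n₂ = n₁·(E₁/E₂)².
n₂ = 209 × (6.59/4.39)² = 209 × 2.253 = 470.88
Round up: n₂ = 471.

471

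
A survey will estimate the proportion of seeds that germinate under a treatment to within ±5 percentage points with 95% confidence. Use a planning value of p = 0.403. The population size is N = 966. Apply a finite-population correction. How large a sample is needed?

For a proportion with margin E = 0.05 at 95% confidence, z = 1.960.
n = p̂(1−p̂)(z/E)² = 0.403 × 0.597 × (1.960/0.05)² = 369.70 — call this n₀.
Finite-population correction with N = 966: n = n₀ / (1 + (n₀−1)/N) = 369.70 / 1.382 = 267.51
Round up: n = 268.

268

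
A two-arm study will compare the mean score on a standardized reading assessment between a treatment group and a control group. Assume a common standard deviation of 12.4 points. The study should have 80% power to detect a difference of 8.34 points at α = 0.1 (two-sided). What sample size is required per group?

28 per group

For two equal groups, n per group = 2·((z_{α/2} + z_β)·σ/δ)².
z_{α/2} = 1.645; z_β = 0.842 (power 80%).
n = 2 × (2.487 × 12.4 / 8.34)² = 2 × 13.67 = 27.34
Round up: n = 28 per group.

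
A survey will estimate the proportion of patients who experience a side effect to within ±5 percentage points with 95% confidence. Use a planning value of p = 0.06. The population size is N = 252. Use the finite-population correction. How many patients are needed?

65

For a proportion with margin E = 0.05 at 95% confidence, z = 1.960.
n = p̂(1−p̂)(z/E)² = 0.06 × 0.94 × (1.960/0.05)² = 86.67 — call this n₀.
Finite-population correction with N = 252: n = n₀ / (1 + (n₀−1)/N) = 86.67 / 1.34 = 64.68
Round up: n = 65.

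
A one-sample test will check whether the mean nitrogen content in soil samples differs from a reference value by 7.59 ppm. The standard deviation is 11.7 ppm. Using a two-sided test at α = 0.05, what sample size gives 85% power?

For a one-sample z-test, n = ((z_{α/2} + z_β)·σ/δ)².
z_{α/2} = 1.960 (two-sided α = 0.05); z_β = 1.036 (power 85% → β = 0.15).
n = (2.996 × 11.7 / 7.59)² = 21.33
Round up: n = 22.

n = 22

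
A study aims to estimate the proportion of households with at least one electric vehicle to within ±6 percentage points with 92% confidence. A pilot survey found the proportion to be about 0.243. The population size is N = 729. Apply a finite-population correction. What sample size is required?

For a proportion with margin E = 0.06 at 92% confidence, z = 1.751.
n = p̂(1−p̂)(z/E)² = 0.243 × 0.757 × (1.751/0.06)² = 156.66 — call this n₀.
Finite-population correction with N = 729: n = n₀ / (1 + (n₀−1)/N) = 156.66 / 1.214 = 129.04
Round up: n = 130.

130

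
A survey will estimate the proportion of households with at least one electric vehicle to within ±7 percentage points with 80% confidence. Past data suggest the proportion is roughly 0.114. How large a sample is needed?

For a proportion with margin E = 0.07 at 80% confidence, z = 1.282.
n = p̂(1−p̂)(z/E)² = 0.114 × 0.886 × (1.282/0.07)² = 33.88
Round up: n = 34.

n = 34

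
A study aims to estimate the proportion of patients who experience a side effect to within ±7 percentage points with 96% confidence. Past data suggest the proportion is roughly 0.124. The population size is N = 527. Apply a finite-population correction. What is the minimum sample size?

80

For a proportion with margin E = 0.07 at 96% confidence, z = 2.054.
n = p̂(1−p̂)(z/E)² = 0.124 × 0.876 × (2.054/0.07)² = 93.53 — call this n₀.
Finite-population correction with N = 527: n = n₀ / (1 + (n₀−1)/N) = 93.53 / 1.176 = 79.53
Round up: n = 80.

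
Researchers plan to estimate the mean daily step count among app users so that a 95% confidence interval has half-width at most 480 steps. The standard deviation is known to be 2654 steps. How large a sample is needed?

For a mean, the margin of error is E = z·σ/√n, so n = (zσ/E)².
At 95% confidence, z = 1.960.
n = (1.960 × 2654 / 480)² = 117.44
Round up: n = 118.

118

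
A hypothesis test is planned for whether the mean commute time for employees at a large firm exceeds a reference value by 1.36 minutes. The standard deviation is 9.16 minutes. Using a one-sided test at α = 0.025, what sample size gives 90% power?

For a one-sample z-test, n = ((z_α + z_β)·σ/δ)².
z_α = 1.960 (one-sided α = 0.025); z_β = 1.282 (power 90% → β = 0.1).
n = (3.242 × 9.16 / 1.36)² = 476.80
Round up: n = 477.

477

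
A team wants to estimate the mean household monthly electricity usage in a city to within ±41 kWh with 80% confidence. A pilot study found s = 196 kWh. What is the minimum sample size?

For a mean, the margin of error is E = z·σ/√n, so n = (zσ/E)².
At 80% confidence, z = 1.282.
n = (1.282 × 196 / 41)² = 37.56
Round up: n = 38.

38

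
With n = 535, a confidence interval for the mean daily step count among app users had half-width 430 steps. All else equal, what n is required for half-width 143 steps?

n = 4838

Margin of error scales as 1/√n, so n₂ = n₁·(E₁/E₂)².
n₂ = 535 × (430/143)² = 535 × 9.042 = 4837.47
Round up: n₂ = 4838.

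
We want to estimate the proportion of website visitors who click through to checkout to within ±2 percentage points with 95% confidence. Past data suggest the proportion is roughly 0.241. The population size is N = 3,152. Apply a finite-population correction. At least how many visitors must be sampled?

For a proportion with margin E = 0.02 at 95% confidence, z = 1.960.
n = p̂(1−p̂)(z/E)² = 0.241 × 0.759 × (1.960/0.02)² = 1756.75 — call this n₀.
Finite-population correction with N = 3,152: n = n₀ / (1 + (n₀−1)/N) = 1756.75 / 1.557 = 1128.29
Round up: n = 1129.

1129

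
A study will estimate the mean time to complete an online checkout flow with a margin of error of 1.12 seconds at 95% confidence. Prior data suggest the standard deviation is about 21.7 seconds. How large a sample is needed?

For a mean, the margin of error is E = z·σ/√n, so n = (zσ/E)².
At 95% confidence, z = 1.960.
n = (1.960 × 21.7 / 1.12)² = 1442.10
Round up: n = 1443.

1443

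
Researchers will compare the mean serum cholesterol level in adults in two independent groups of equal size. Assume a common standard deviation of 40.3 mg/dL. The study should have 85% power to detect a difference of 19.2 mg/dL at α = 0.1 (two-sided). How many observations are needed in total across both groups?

For two equal groups, n per group = 2·((z_{α/2} + z_β)·σ/δ)².
z_{α/2} = 1.645; z_β = 1.036 (power 85%).
n = 2 × (2.681 × 40.3 / 19.2)² = 2 × 31.67 = 63.34
Round up: n = 64 per group.
Total across both groups: 2 × 64 = 128.

128 total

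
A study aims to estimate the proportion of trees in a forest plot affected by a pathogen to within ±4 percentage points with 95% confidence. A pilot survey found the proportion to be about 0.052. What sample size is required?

For a proportion with margin E = 0.04 at 95% confidence, z = 1.960.
n = p̂(1−p̂)(z/E)² = 0.052 × 0.948 × (1.960/0.04)² = 118.36
Round up: n = 119.

119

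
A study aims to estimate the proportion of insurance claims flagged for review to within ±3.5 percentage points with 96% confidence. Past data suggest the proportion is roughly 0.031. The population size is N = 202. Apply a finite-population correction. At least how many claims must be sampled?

n = 69

For a proportion with margin E = 0.035 at 96% confidence, z = 2.054.
n = p̂(1−p̂)(z/E)² = 0.031 × 0.969 × (2.054/0.035)² = 103.45 — call this n₀.
Finite-population correction with N = 202: n = n₀ / (1 + (n₀−1)/N) = 103.45 / 1.507 = 68.65
Round up: n = 69.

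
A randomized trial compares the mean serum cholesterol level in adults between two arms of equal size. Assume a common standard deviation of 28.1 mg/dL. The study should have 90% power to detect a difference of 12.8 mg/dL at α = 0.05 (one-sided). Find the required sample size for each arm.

For two equal groups, n per group = 2·((z_α + z_β)·σ/δ)².
z_α = 1.645; z_β = 1.282 (power 90%).
n = 2 × (2.927 × 28.1 / 12.8)² = 2 × 41.29 = 82.58
Round up: n = 83 per group.

83 per group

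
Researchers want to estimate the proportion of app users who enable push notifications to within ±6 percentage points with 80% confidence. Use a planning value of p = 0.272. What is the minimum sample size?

For a proportion with margin E = 0.06 at 80% confidence, z = 1.282.
n = p̂(1−p̂)(z/E)² = 0.272 × 0.728 × (1.282/0.06)² = 90.40
Round up: n = 91.

91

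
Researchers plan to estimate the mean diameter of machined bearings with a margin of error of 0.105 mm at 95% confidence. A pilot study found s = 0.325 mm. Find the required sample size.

n = 37

For a mean, the margin of error is E = z·σ/√n, so n = (zσ/E)².
At 95% confidence, z = 1.960.
n = (1.960 × 0.325 / 0.105)² = 36.80
Round up: n = 37.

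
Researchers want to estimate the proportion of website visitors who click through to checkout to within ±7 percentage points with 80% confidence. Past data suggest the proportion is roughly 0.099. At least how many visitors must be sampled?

For a proportion with margin E = 0.07 at 80% confidence, z = 1.282.
n = p̂(1−p̂)(z/E)² = 0.099 × 0.901 × (1.282/0.07)² = 29.92
Round up: n = 30.

30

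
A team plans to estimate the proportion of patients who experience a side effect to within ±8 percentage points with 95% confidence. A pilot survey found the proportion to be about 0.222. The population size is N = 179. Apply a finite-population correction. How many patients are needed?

For a proportion with margin E = 0.08 at 95% confidence, z = 1.960.
n = p̂(1−p̂)(z/E)² = 0.222 × 0.778 × (1.960/0.08)² = 103.67 — call this n₀.
Finite-population correction with N = 179: n = n₀ / (1 + (n₀−1)/N) = 103.67 / 1.574 = 65.86
Round up: n = 66.

66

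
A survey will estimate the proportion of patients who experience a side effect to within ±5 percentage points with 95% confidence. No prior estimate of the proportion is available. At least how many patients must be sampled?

385

For a proportion with margin E = 0.05 at 95% confidence, z = 1.960.
With no prior estimate, use p = 0.5, which maximizes p(1−p) at 0.25.
n = 0.25 × (z/E)² = 0.25 × (1.960/0.05)² = 384.16
Round up: n = 385.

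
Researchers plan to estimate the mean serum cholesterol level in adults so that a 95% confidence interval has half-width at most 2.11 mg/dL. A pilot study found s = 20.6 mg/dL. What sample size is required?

For a mean, the margin of error is E = z·σ/√n, so n = (zσ/E)².
At 95% confidence, z = 1.960.
n = (1.960 × 20.6 / 2.11)² = 366.17
Round up: n = 367.

367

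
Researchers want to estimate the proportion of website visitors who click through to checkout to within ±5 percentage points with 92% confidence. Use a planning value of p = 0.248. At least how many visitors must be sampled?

229

For a proportion with margin E = 0.05 at 92% confidence, z = 1.751.
n = p̂(1−p̂)(z/E)² = 0.248 × 0.752 × (1.751/0.05)² = 228.72
Round up: n = 229.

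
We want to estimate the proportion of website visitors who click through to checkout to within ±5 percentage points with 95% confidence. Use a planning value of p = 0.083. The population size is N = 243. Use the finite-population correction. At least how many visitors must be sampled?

For a proportion with margin E = 0.05 at 95% confidence, z = 1.960.
n = p̂(1−p̂)(z/E)² = 0.083 × 0.917 × (1.960/0.05)² = 116.96 — call this n₀.
Finite-population correction with N = 243: n = n₀ / (1 + (n₀−1)/N) = 116.96 / 1.477 = 79.19
Round up: n = 80.

80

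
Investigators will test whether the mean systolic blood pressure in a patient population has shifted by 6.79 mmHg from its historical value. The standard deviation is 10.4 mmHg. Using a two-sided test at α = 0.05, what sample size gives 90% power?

For a one-sample z-test, n = ((z_{α/2} + z_β)·σ/δ)².
z_{α/2} = 1.960 (two-sided α = 0.05); z_β = 1.282 (power 90% → β = 0.1).
n = (3.242 × 10.4 / 6.79)² = 24.66
Round up: n = 25.

25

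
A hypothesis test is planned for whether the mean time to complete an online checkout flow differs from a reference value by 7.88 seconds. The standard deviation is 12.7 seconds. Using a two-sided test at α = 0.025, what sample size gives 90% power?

n = 33

For a one-sample z-test, n = ((z_{α/2} + z_β)·σ/δ)².
z_{α/2} = 2.241 (two-sided α = 0.025); z_β = 1.282 (power 90% → β = 0.1).
n = (3.523 × 12.7 / 7.88)² = 32.24
Round up: n = 33.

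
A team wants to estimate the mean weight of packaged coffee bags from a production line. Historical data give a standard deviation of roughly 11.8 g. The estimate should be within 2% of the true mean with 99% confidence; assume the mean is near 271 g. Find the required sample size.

32

For a mean, the margin of error is E = z·σ/√n, so n = (zσ/E)².
At 99% confidence, z = 2.576.
E = 2% of 271 = 5.42 g.
n = (2.576 × 11.8 / 5.42)² = 31.45
Round up: n = 32.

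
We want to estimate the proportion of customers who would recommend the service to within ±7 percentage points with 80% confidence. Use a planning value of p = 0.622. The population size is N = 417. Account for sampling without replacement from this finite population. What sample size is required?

For a proportion with margin E = 0.07 at 80% confidence, z = 1.282.
n = p̂(1−p̂)(z/E)² = 0.622 × 0.378 × (1.282/0.07)² = 78.86 — call this n₀.
Finite-population correction with N = 417: n = n₀ / (1 + (n₀−1)/N) = 78.86 / 1.187 = 66.44
Round up: n = 67.

n = 67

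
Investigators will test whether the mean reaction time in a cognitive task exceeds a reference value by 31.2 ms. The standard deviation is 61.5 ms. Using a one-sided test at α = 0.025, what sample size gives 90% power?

41

For a one-sample z-test, n = ((z_α + z_β)·σ/δ)².
z_α = 1.960 (one-sided α = 0.025); z_β = 1.282 (power 90% → β = 0.1).
n = (3.242 × 61.5 / 31.2)² = 40.84
Round up: n = 41.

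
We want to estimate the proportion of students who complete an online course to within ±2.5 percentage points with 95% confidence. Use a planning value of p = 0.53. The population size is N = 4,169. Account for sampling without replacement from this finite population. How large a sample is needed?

n = 1121

For a proportion with margin E = 0.025 at 95% confidence, z = 1.960.
n = p̂(1−p̂)(z/E)² = 0.53 × 0.47 × (1.960/0.025)² = 1531.11 — call this n₀.
Finite-population correction with N = 4,169: n = n₀ / (1 + (n₀−1)/N) = 1531.11 / 1.367 = 1120.05
Round up: n = 1121.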